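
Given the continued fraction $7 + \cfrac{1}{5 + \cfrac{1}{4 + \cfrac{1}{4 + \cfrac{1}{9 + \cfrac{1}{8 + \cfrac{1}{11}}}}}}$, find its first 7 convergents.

7/1, 36/5, 151/21, 640/89, 5911/822, 47928/6665, 533119/74137

Using the convergent recurrence p_i = a_i*p_{i-1} + p_{i-2}, q_i = a_i*q_{i-1} + q_{i-2} with p_{-2}=0, p_{-1}=1, q_{-2}=1, q_{-1}=0:
  i=0: a_0=7, p_0 = 7*1 + 0 = 7, q_0 = 7*0 + 1 = 1.
  i=1: a_1=5, p_1 = 5*7 + 1 = 36, q_1 = 5*1 + 0 = 5.
  i=2: a_2=4, p_2 = 4*36 + 7 = 151, q_2 = 4*5 + 1 = 21.
  i=3: a_3=4, p_3 = 4*151 + 36 = 640, q_3 = 4*21 + 5 = 89.
  i=4: a_4=9, p_4 = 9*640 + 151 = 5911, q_4 = 9*89 + 21 = 822.
  i=5: a_5=8, p_5 = 8*5911 + 640 = 47928, q_5 = 8*822 + 89 = 6665.
  i=6: a_6=11, p_6 = 11*47928 + 5911 = 533119, q_6 = 11*6665 + 822 = 74137.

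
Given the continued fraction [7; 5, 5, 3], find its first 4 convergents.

Using the convergent recurrence p_i = a_i*p_{i-1} + p_{i-2}, q_i = a_i*q_{i-1} + q_{i-2} with p_{-2}=0, p_{-1}=1, q_{-2}=1, q_{-1}=0:
  i=0: a_0=7, p_0 = 7*1 + 0 = 7, q_0 = 7*0 + 1 = 1.
  i=1: a_1=5, p_1 = 5*7 + 1 = 36, q_1 = 5*1 + 0 = 5.
  i=2: a_2=5, p_2 = 5*36 + 7 = 187, q_2 = 5*5 + 1 = 26.
  i=3: a_3=3, p_3 = 3*187 + 36 = 597, q_3 = 3*26 + 5 = 83.

7/1, 36/5, 187/26, 597/83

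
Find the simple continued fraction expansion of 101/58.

Run the Euclidean algorithm on 101 and 58; the successive quotients are the partial quotients a_0, a_1, ... (each step inverts the fractional part left over by the previous one):
  101 = 1*58 + 43, so a_0 = 1.
  58 = 1*43 + 15, so a_1 = 1.
  43 = 2*15 + 13, so a_2 = 2.
  15 = 1*13 + 2, so a_3 = 1.
  13 = 6*2 + 1, so a_4 = 6.
  2 = 2*1 + 0, so a_5 = 2.
The remainder reaches 0 after 6 divisions, so the expansion has 6 partial quotients, read off in order.

[1; 1, 2, 1, 6, 2]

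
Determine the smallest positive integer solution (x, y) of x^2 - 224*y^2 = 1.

First expand sqrt(224) as a continued fraction. With x_i = (sqrt(224) + m_i)/d_i and (m_0, d_0) = (0, 1): a_0 = floor(sqrt(224)) = 14, since 14^2 = 196 <= 224 < 225 = 15^2.
Iterate m_{i+1} = d_i*a_i - m_i, d_{i+1} = (224 - m_{i+1}^2)/d_i, a_{i+1} = floor((a_0 + m_{i+1})/d_{i+1}):
  m_1 = 1*14 - 0 = 14, d_1 = (224 - 14^2)/1 = 28/1 = 28, a_1 = floor((14 + 14)/28) = 1.
  m_2 = 28*1 - 14 = 14, d_2 = (224 - 14^2)/28 = 28/28 = 1, a_2 = floor((14 + 14)/1) = 28.
  m_3 = 1*28 - 14 = 14, d_3 = (224 - 14^2)/1 = 28/1 = 28: (m_3, d_3) = (m_1, d_1) = (14, 28), so from here the quotients repeat a_1, a_2; the period length is 2.
So sqrt(224) = [14; (1, 28)] with period length k = 2.
k is even, so the fundamental solution of x^2 - 224y^2 = 1 is (p_{k-1}, q_{k-1}) = (p_1, q_1); compute convergents through index 1.
Convergents (p_i = a_i*p_{i-1} + p_{i-2}, q_i = a_i*q_{i-1} + q_{i-2} with p_{-2}=0, p_{-1}=1, q_{-2}=1, q_{-1}=0):
  i=0: a_0=14, p_0 = 14*1 + 0 = 14, q_0 = 14*0 + 1 = 1.
  i=1: a_1=1, p_1 = 1*14 + 1 = 15, q_1 = 1*1 + 0 = 1.
Check: 15^2 - 224*1^2 = 225 - 224 = 1, so (x, y) = (15, 1) solves the equation, and by the theorem it is the least positive solution.

(x, y) = (15, 1)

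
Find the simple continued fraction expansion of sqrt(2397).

Write x_i = (sqrt(2397) + m_i)/d_i with (m_0, d_0) = (0, 1). a_0 = floor(sqrt(2397)) = 48, since 48^2 = 2304 <= 2397 < 2401 = 49^2.
Iterate m_{i+1} = d_i*a_i - m_i, d_{i+1} = (2397 - m_{i+1}^2)/d_i, a_{i+1} = floor((a_0 + m_{i+1})/d_{i+1}):
  m_1 = 1*48 - 0 = 48, d_1 = (2397 - 48^2)/1 = 93/1 = 93, a_1 = floor((48 + 48)/93) = 1.
  m_2 = 93*1 - 48 = 45, d_2 = (2397 - 45^2)/93 = 372/93 = 4, a_2 = floor((48 + 45)/4) = 23.
  m_3 = 4*23 - 45 = 47, d_3 = (2397 - 47^2)/4 = 188/4 = 47, a_3 = floor((48 + 47)/47) = 2.
  m_4 = 47*2 - 47 = 47, d_4 = (2397 - 47^2)/47 = 188/47 = 4, a_4 = floor((48 + 47)/4) = 23.
  m_5 = 4*23 - 47 = 45, d_5 = (2397 - 45^2)/4 = 372/4 = 93, a_5 = floor((48 + 45)/93) = 1.
  m_6 = 93*1 - 45 = 48, d_6 = (2397 - 48^2)/93 = 93/93 = 1, a_6 = floor((48 + 48)/1) = 96.
  m_7 = 1*96 - 48 = 48, d_7 = (2397 - 48^2)/1 = 93/1 = 93: (m_7, d_7) = (m_1, d_1) = (48, 93), so from here the quotients repeat a_1, ..., a_6; the period length is 6.
Hence the expansion of sqrt(2397) is a_0 = 48 followed by the repeating block 1, 23, 2, 23, 1, 96 (period 6).

[48; (1, 23, 2, 23, 1, 96)]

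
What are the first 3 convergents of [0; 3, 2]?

0/1, 1/3, 2/7

Using the convergent recurrence p_i = a_i*p_{i-1} + p_{i-2}, q_i = a_i*q_{i-1} + q_{i-2} with p_{-2}=0, p_{-1}=1, q_{-2}=1, q_{-1}=0:
  i=0: a_0=0, p_0 = 0*1 + 0 = 0, q_0 = 0*0 + 1 = 1.
  i=1: a_1=3, p_1 = 3*0 + 1 = 1, q_1 = 3*1 + 0 = 3.
  i=2: a_2=2, p_2 = 2*1 + 0 = 2, q_2 = 2*3 + 1 = 7.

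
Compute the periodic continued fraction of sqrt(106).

Write x_i = (sqrt(106) + m_i)/d_i with (m_0, d_0) = (0, 1). a_0 = floor(sqrt(106)) = 10, since 10^2 = 100 <= 106 < 121 = 11^2.
Iterate m_{i+1} = d_i*a_i - m_i, d_{i+1} = (106 - m_{i+1}^2)/d_i, a_{i+1} = floor((a_0 + m_{i+1})/d_{i+1}):
  m_1 = 1*10 - 0 = 10, d_1 = (106 - 10^2)/1 = 6/1 = 6, a_1 = floor((10 + 10)/6) = 3.
  m_2 = 6*3 - 10 = 8, d_2 = (106 - 8^2)/6 = 42/6 = 7, a_2 = floor((10 + 8)/7) = 2.
  m_3 = 7*2 - 8 = 6, d_3 = (106 - 6^2)/7 = 70/7 = 10, a_3 = floor((10 + 6)/10) = 1.
  m_4 = 10*1 - 6 = 4, d_4 = (106 - 4^2)/10 = 90/10 = 9, a_4 = floor((10 + 4)/9) = 1.
  m_5 = 9*1 - 4 = 5, d_5 = (106 - 5^2)/9 = 81/9 = 9, a_5 = floor((10 + 5)/9) = 1.
  m_6 = 9*1 - 5 = 4, d_6 = (106 - 4^2)/9 = 90/9 = 10, a_6 = floor((10 + 4)/10) = 1.
  m_7 = 10*1 - 4 = 6, d_7 = (106 - 6^2)/10 = 70/10 = 7, a_7 = floor((10 + 6)/7) = 2.
  m_8 = 7*2 - 6 = 8, d_8 = (106 - 8^2)/7 = 42/7 = 6, a_8 = floor((10 + 8)/6) = 3.
  m_9 = 6*3 - 8 = 10, d_9 = (106 - 10^2)/6 = 6/6 = 1, a_9 = floor((10 + 10)/1) = 20.
  m_10 = 1*20 - 10 = 10, d_10 = (106 - 10^2)/1 = 6/1 = 6: (m_10, d_10) = (m_1, d_1) = (10, 6), so from here the quotients repeat a_1, ..., a_9; the period length is 9.
Hence the expansion of sqrt(106) is a_0 = 10 followed by the repeating block 3, 2, 1, 1, 1, 1, 2, 3, 20 (period 9).

[10; (3, 2, 1, 1, 1, 1, 2, 3, 20)]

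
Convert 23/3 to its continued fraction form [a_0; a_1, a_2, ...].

[7; 1, 2]

Run the Euclidean algorithm on 23 and 3; the successive quotients are the partial quotients a_0, a_1, ... (each step inverts the fractional part left over by the previous one):
  23 = 7*3 + 2, so a_0 = 7.
  3 = 1*2 + 1, so a_1 = 1.
  2 = 2*1 + 0, so a_2 = 2.
The remainder reaches 0 after 3 divisions, so the expansion has 3 partial quotients, read off in order.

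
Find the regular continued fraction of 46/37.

Run the Euclidean algorithm on 46 and 37; the successive quotients are the partial quotients a_0, a_1, ... (each step inverts the fractional part left over by the previous one):
  46 = 1*37 + 9, so a_0 = 1.
  37 = 4*9 + 1, so a_1 = 4.
  9 = 9*1 + 0, so a_2 = 9.
The remainder reaches 0 after 3 divisions, so the expansion has 3 partial quotients, read off in order.

[1; 4, 9]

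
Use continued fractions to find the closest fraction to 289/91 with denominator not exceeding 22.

Expand x = 289/91 as a continued fraction with the Euclidean algorithm:
  289 = 3*91 + 16, so a_0 = 3.
  91 = 5*16 + 11, so a_1 = 5.
  16 = 1*11 + 5, so a_2 = 1.
  11 = 2*5 + 1, so a_3 = 2.
  5 = 5*1 + 0, so a_4 = 5.
so x = [3; 5, 1, 2, 5].
Convergents (p_i = a_i*p_{i-1} + p_{i-2}, q_i = a_i*q_{i-1} + q_{i-2} with p_{-2}=0, p_{-1}=1, q_{-2}=1, q_{-1}=0), until the denominator exceeds 22:
  i=0: a_0=3, p_0 = 3*1 + 0 = 3, q_0 = 3*0 + 1 = 1.
  i=1: a_1=5, p_1 = 5*3 + 1 = 16, q_1 = 5*1 + 0 = 5.
  i=2: a_2=1, p_2 = 1*16 + 3 = 19, q_2 = 1*5 + 1 = 6.
  i=3: a_3=2, p_3 = 2*19 + 16 = 54, q_3 = 2*6 + 5 = 17.
  i=4: a_4=5, p_4 = 5*54 + 19 = 289, q_4 = 5*17 + 6 = 91.
q_4 = 91 > 22, so the last convergent with denominator <= 22 is p_3/q_3 = 54/17.
The closest fraction with denominator <= 22 is either p_3/q_3 or the intermediate fraction (k*p_3 + p_2)/(k*q_3 + q_2) with the largest k >= 1 whose denominator stays <= 22; these approach x as k grows, and every other convergent or intermediate fraction in range is farther away.
Largest k: floor((22 - q_2)/q_3) = floor((22 - 6)/17) = 0.
Since k = 0, no intermediate fraction beyond p_3/q_3 has denominator <= 22, so the convergent 54/17 is the closest (its error is |289*17 - 54*91|/(91*17) = 1/1547).

54/17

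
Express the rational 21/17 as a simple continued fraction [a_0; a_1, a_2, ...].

Run the Euclidean algorithm on 21 and 17; the successive quotients are the partial quotients a_0, a_1, ... (each step inverts the fractional part left over by the previous one):
  21 = 1*17 + 4, so a_0 = 1.
  17 = 4*4 + 1, so a_1 = 4.
  4 = 4*1 + 0, so a_2 = 4.
The remainder reaches 0 after 3 divisions, so the expansion has 3 partial quotients, read off in order.

[1; 4, 4]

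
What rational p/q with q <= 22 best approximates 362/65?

39/7

Expand x = 362/65 as a continued fraction with the Euclidean algorithm:
  362 = 5*65 + 37, so a_0 = 5.
  65 = 1*37 + 28, so a_1 = 1.
  37 = 1*28 + 9, so a_2 = 1.
  28 = 3*9 + 1, so a_3 = 3.
  9 = 9*1 + 0, so a_4 = 9.
so x = [5; 1, 1, 3, 9].
Convergents (p_i = a_i*p_{i-1} + p_{i-2}, q_i = a_i*q_{i-1} + q_{i-2} with p_{-2}=0, p_{-1}=1, q_{-2}=1, q_{-1}=0), until the denominator exceeds 22:
  i=0: a_0=5, p_0 = 5*1 + 0 = 5, q_0 = 5*0 + 1 = 1.
  i=1: a_1=1, p_1 = 1*5 + 1 = 6, q_1 = 1*1 + 0 = 1.
  i=2: a_2=1, p_2 = 1*6 + 5 = 11, q_2 = 1*1 + 1 = 2.
  i=3: a_3=3, p_3 = 3*11 + 6 = 39, q_3 = 3*2 + 1 = 7.
  i=4: a_4=9, p_4 = 9*39 + 11 = 362, q_4 = 9*7 + 2 = 65.
q_4 = 65 > 22, so the last convergent with denominator <= 22 is p_3/q_3 = 39/7.
The closest fraction with denominator <= 22 is either p_3/q_3 or the intermediate fraction (k*p_3 + p_2)/(k*q_3 + q_2) with the largest k >= 1 whose denominator stays <= 22; these approach x as k grows, and every other convergent or intermediate fraction in range is farther away.
Largest k: floor((22 - q_2)/q_3) = floor((22 - 2)/7) = 2.
That gives (2*39 + 11)/(2*7 + 2) = 89/16.
Compare the errors: |x - 39/7| = |362*7 - 39*65|/(65*7) = 1/455, and |x - 89/16| = |362*16 - 89*65|/(65*16) = 7/1040.
Cross-multiplying, 1*1040 = 1040 < 3185 = 7*455, so 1/455 is smaller: the convergent 39/7 is closer to x than 89/16.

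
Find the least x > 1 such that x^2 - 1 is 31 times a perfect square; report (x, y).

First expand sqrt(31) as a continued fraction. With x_i = (sqrt(31) + m_i)/d_i and (m_0, d_0) = (0, 1): a_0 = floor(sqrt(31)) = 5, since 5^2 = 25 <= 31 < 36 = 6^2.
Iterate m_{i+1} = d_i*a_i - m_i, d_{i+1} = (31 - m_{i+1}^2)/d_i, a_{i+1} = floor((a_0 + m_{i+1})/d_{i+1}):
  m_1 = 1*5 - 0 = 5, d_1 = (31 - 5^2)/1 = 6/1 = 6, a_1 = floor((5 + 5)/6) = 1.
  m_2 = 6*1 - 5 = 1, d_2 = (31 - 1^2)/6 = 30/6 = 5, a_2 = floor((5 + 1)/5) = 1.
  m_3 = 5*1 - 1 = 4, d_3 = (31 - 4^2)/5 = 15/5 = 3, a_3 = floor((5 + 4)/3) = 3.
  m_4 = 3*3 - 4 = 5, d_4 = (31 - 5^2)/3 = 6/3 = 2, a_4 = floor((5 + 5)/2) = 5.
  m_5 = 2*5 - 5 = 5, d_5 = (31 - 5^2)/2 = 6/2 = 3, a_5 = floor((5 + 5)/3) = 3.
  m_6 = 3*3 - 5 = 4, d_6 = (31 - 4^2)/3 = 15/3 = 5, a_6 = floor((5 + 4)/5) = 1.
  m_7 = 5*1 - 4 = 1, d_7 = (31 - 1^2)/5 = 30/5 = 6, a_7 = floor((5 + 1)/6) = 1.
  m_8 = 6*1 - 1 = 5, d_8 = (31 - 5^2)/6 = 6/6 = 1, a_8 = floor((5 + 5)/1) = 10.
  m_9 = 1*10 - 5 = 5, d_9 = (31 - 5^2)/1 = 6/1 = 6: (m_9, d_9) = (m_1, d_1) = (5, 6), so from here the quotients repeat a_1, ..., a_8; the period length is 8.
So sqrt(31) = [5; (1, 1, 3, 5, 3, 1, 1, 10)] with period length k = 8.
k is even, so the fundamental solution of x^2 - 31y^2 = 1 is (p_{k-1}, q_{k-1}) = (p_7, q_7); compute convergents through index 7.
Convergents (p_i = a_i*p_{i-1} + p_{i-2}, q_i = a_i*q_{i-1} + q_{i-2} with p_{-2}=0, p_{-1}=1, q_{-2}=1, q_{-1}=0):
  i=0: a_0=5, p_0 = 5*1 + 0 = 5, q_0 = 5*0 + 1 = 1.
  i=1: a_1=1, p_1 = 1*5 + 1 = 6, q_1 = 1*1 + 0 = 1.
  i=2: a_2=1, p_2 = 1*6 + 5 = 11, q_2 = 1*1 + 1 = 2.
  i=3: a_3=3, p_3 = 3*11 + 6 = 39, q_3 = 3*2 + 1 = 7.
  i=4: a_4=5, p_4 = 5*39 + 11 = 206, q_4 = 5*7 + 2 = 37.
  i=5: a_5=3, p_5 = 3*206 + 39 = 657, q_5 = 3*37 + 7 = 118.
  i=6: a_6=1, p_6 = 1*657 + 206 = 863, q_6 = 1*118 + 37 = 155.
  i=7: a_7=1, p_7 = 1*863 + 657 = 1520, q_7 = 1*155 + 118 = 273.
Check: 1520^2 - 31*273^2 = 2310400 - 2310399 = 1, so (x, y) = (1520, 273) solves the equation, and by the theorem it is the least positive solution.

(x, y) = (1520, 273)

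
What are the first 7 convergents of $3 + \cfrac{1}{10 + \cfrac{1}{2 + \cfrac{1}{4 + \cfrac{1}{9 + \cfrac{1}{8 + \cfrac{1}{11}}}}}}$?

3/1, 31/10, 65/21, 291/94, 2684/867, 21763/7030, 242077/78197

Using the convergent recurrence p_i = a_i*p_{i-1} + p_{i-2}, q_i = a_i*q_{i-1} + q_{i-2} with p_{-2}=0, p_{-1}=1, q_{-2}=1, q_{-1}=0:
  i=0: a_0=3, p_0 = 3*1 + 0 = 3, q_0 = 3*0 + 1 = 1.
  i=1: a_1=10, p_1 = 10*3 + 1 = 31, q_1 = 10*1 + 0 = 10.
  i=2: a_2=2, p_2 = 2*31 + 3 = 65, q_2 = 2*10 + 1 = 21.
  i=3: a_3=4, p_3 = 4*65 + 31 = 291, q_3 = 4*21 + 10 = 94.
  i=4: a_4=9, p_4 = 9*291 + 65 = 2684, q_4 = 9*94 + 21 = 867.
  i=5: a_5=8, p_5 = 8*2684 + 291 = 21763, q_5 = 8*867 + 94 = 7030.
  i=6: a_6=11, p_6 = 11*21763 + 2684 = 242077, q_6 = 11*7030 + 867 = 78197.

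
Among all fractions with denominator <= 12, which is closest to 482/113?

47/11

Expand x = 482/113 as a continued fraction with the Euclidean algorithm:
  482 = 4*113 + 30, so a_0 = 4.
  113 = 3*30 + 23, so a_1 = 3.
  30 = 1*23 + 7, so a_2 = 1.
  23 = 3*7 + 2, so a_3 = 3.
  7 = 3*2 + 1, so a_4 = 3.
  2 = 2*1 + 0, so a_5 = 2.
so x = [4; 3, 1, 3, 3, 2].
Convergents (p_i = a_i*p_{i-1} + p_{i-2}, q_i = a_i*q_{i-1} + q_{i-2} with p_{-2}=0, p_{-1}=1, q_{-2}=1, q_{-1}=0), until the denominator exceeds 12:
  i=0: a_0=4, p_0 = 4*1 + 0 = 4, q_0 = 4*0 + 1 = 1.
  i=1: a_1=3, p_1 = 3*4 + 1 = 13, q_1 = 3*1 + 0 = 3.
  i=2: a_2=1, p_2 = 1*13 + 4 = 17, q_2 = 1*3 + 1 = 4.
  i=3: a_3=3, p_3 = 3*17 + 13 = 64, q_3 = 3*4 + 3 = 15.
q_3 = 15 > 12, so the last convergent with denominator <= 12 is p_2/q_2 = 17/4.
The closest fraction with denominator <= 12 is either p_2/q_2 or the intermediate fraction (k*p_2 + p_1)/(k*q_2 + q_1) with the largest k >= 1 whose denominator stays <= 12; these approach x as k grows, and every other convergent or intermediate fraction in range is farther away.
Largest k: floor((12 - q_1)/q_2) = floor((12 - 3)/4) = 2.
That gives (2*17 + 13)/(2*4 + 3) = 47/11.
Compare the errors: |x - 17/4| = |482*4 - 17*113|/(113*4) = 7/452, and |x - 47/11| = |482*11 - 47*113|/(113*11) = 9/1243.
Cross-multiplying, 9*452 = 4068 < 8701 = 7*1243, so 9/1243 is smaller: the intermediate fraction 47/11 is closer to x than 17/4.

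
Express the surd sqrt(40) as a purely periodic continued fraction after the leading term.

Write x_i = (sqrt(40) + m_i)/d_i with (m_0, d_0) = (0, 1). a_0 = floor(sqrt(40)) = 6, since 6^2 = 36 <= 40 < 49 = 7^2.
Iterate m_{i+1} = d_i*a_i - m_i, d_{i+1} = (40 - m_{i+1}^2)/d_i, a_{i+1} = floor((a_0 + m_{i+1})/d_{i+1}):
  m_1 = 1*6 - 0 = 6, d_1 = (40 - 6^2)/1 = 4/1 = 4, a_1 = floor((6 + 6)/4) = 3.
  m_2 = 4*3 - 6 = 6, d_2 = (40 - 6^2)/4 = 4/4 = 1, a_2 = floor((6 + 6)/1) = 12.
  m_3 = 1*12 - 6 = 6, d_3 = (40 - 6^2)/1 = 4/1 = 4: (m_3, d_3) = (m_1, d_1) = (6, 4), so from here the quotients repeat a_1, a_2; the period length is 2.
Hence the expansion of sqrt(40) is a_0 = 6 followed by the repeating block 3, 12 (period 2).

[6; (3, 12)]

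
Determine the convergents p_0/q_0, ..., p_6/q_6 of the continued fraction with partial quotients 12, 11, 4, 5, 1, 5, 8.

12/1, 133/11, 544/45, 2853/236, 3397/281, 19838/1641, 162101/13409

Using the convergent recurrence p_i = a_i*p_{i-1} + p_{i-2}, q_i = a_i*q_{i-1} + q_{i-2} with p_{-2}=0, p_{-1}=1, q_{-2}=1, q_{-1}=0:
  i=0: a_0=12, p_0 = 12*1 + 0 = 12, q_0 = 12*0 + 1 = 1.
  i=1: a_1=11, p_1 = 11*12 + 1 = 133, q_1 = 11*1 + 0 = 11.
  i=2: a_2=4, p_2 = 4*133 + 12 = 544, q_2 = 4*11 + 1 = 45.
  i=3: a_3=5, p_3 = 5*544 + 133 = 2853, q_3 = 5*45 + 11 = 236.
  i=4: a_4=1, p_4 = 1*2853 + 544 = 3397, q_4 = 1*236 + 45 = 281.
  i=5: a_5=5, p_5 = 5*3397 + 2853 = 19838, q_5 = 5*281 + 236 = 1641.
  i=6: a_6=8, p_6 = 8*19838 + 3397 = 162101, q_6 = 8*1641 + 281 = 13409.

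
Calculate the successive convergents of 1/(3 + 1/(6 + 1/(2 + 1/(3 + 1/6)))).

Using the convergent recurrence p_i = a_i*p_{i-1} + p_{i-2}, q_i = a_i*q_{i-1} + q_{i-2} with p_{-2}=0, p_{-1}=1, q_{-2}=1, q_{-1}=0:
  i=0: a_0=0, p_0 = 0*1 + 0 = 0, q_0 = 0*0 + 1 = 1.
  i=1: a_1=3, p_1 = 3*0 + 1 = 1, q_1 = 3*1 + 0 = 3.
  i=2: a_2=6, p_2 = 6*1 + 0 = 6, q_2 = 6*3 + 1 = 19.
  i=3: a_3=2, p_3 = 2*6 + 1 = 13, q_3 = 2*19 + 3 = 41.
  i=4: a_4=3, p_4 = 3*13 + 6 = 45, q_4 = 3*41 + 19 = 142.
  i=5: a_5=6, p_5 = 6*45 + 13 = 283, q_5 = 6*142 + 41 = 893.

0/1, 1/3, 6/19, 13/41, 45/142, 283/893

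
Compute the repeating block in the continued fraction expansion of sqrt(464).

[21; (1, 1, 5, 1, 1, 1, 5, 1, 1, 42)]

Write x_i = (sqrt(464) + m_i)/d_i with (m_0, d_0) = (0, 1). a_0 = floor(sqrt(464)) = 21, since 21^2 = 441 <= 464 < 484 = 22^2.
Iterate m_{i+1} = d_i*a_i - m_i, d_{i+1} = (464 - m_{i+1}^2)/d_i, a_{i+1} = floor((a_0 + m_{i+1})/d_{i+1}):
  m_1 = 1*21 - 0 = 21, d_1 = (464 - 21^2)/1 = 23/1 = 23, a_1 = floor((21 + 21)/23) = 1.
  m_2 = 23*1 - 21 = 2, d_2 = (464 - 2^2)/23 = 460/23 = 20, a_2 = floor((21 + 2)/20) = 1.
  m_3 = 20*1 - 2 = 18, d_3 = (464 - 18^2)/20 = 140/20 = 7, a_3 = floor((21 + 18)/7) = 5.
  m_4 = 7*5 - 18 = 17, d_4 = (464 - 17^2)/7 = 175/7 = 25, a_4 = floor((21 + 17)/25) = 1.
  m_5 = 25*1 - 17 = 8, d_5 = (464 - 8^2)/25 = 400/25 = 16, a_5 = floor((21 + 8)/16) = 1.
  m_6 = 16*1 - 8 = 8, d_6 = (464 - 8^2)/16 = 400/16 = 25, a_6 = floor((21 + 8)/25) = 1.
  m_7 = 25*1 - 8 = 17, d_7 = (464 - 17^2)/25 = 175/25 = 7, a_7 = floor((21 + 17)/7) = 5.
  m_8 = 7*5 - 17 = 18, d_8 = (464 - 18^2)/7 = 140/7 = 20, a_8 = floor((21 + 18)/20) = 1.
  m_9 = 20*1 - 18 = 2, d_9 = (464 - 2^2)/20 = 460/20 = 23, a_9 = floor((21 + 2)/23) = 1.
  m_10 = 23*1 - 2 = 21, d_10 = (464 - 21^2)/23 = 23/23 = 1, a_10 = floor((21 + 21)/1) = 42.
  m_11 = 1*42 - 21 = 21, d_11 = (464 - 21^2)/1 = 23/1 = 23: (m_11, d_11) = (m_1, d_1) = (21, 23), so from here the quotients repeat a_1, ..., a_10; the period length is 10.
Hence the expansion of sqrt(464) is a_0 = 21 followed by the repeating block 1, 1, 5, 1, 1, 1, 5, 1, 1, 42 (period 10).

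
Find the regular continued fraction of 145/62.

[2; 2, 1, 20]

Run the Euclidean algorithm on 145 and 62; the successive quotients are the partial quotients a_0, a_1, ... (each step inverts the fractional part left over by the previous one):
  145 = 2*62 + 21, so a_0 = 2.
  62 = 2*21 + 20, so a_1 = 2.
  21 = 1*20 + 1, so a_2 = 1.
  20 = 20*1 + 0, so a_3 = 20.
The remainder reaches 0 after 4 divisions, so the expansion has 4 partial quotients, read off in order.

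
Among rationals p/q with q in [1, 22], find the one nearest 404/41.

69/7

Expand x = 404/41 as a continued fraction with the Euclidean algorithm:
  404 = 9*41 + 35, so a_0 = 9.
  41 = 1*35 + 6, so a_1 = 1.
  35 = 5*6 + 5, so a_2 = 5.
  6 = 1*5 + 1, so a_3 = 1.
  5 = 5*1 + 0, so a_4 = 5.
so x = [9; 1, 5, 1, 5].
Convergents (p_i = a_i*p_{i-1} + p_{i-2}, q_i = a_i*q_{i-1} + q_{i-2} with p_{-2}=0, p_{-1}=1, q_{-2}=1, q_{-1}=0), until the denominator exceeds 22:
  i=0: a_0=9, p_0 = 9*1 + 0 = 9, q_0 = 9*0 + 1 = 1.
  i=1: a_1=1, p_1 = 1*9 + 1 = 10, q_1 = 1*1 + 0 = 1.
  i=2: a_2=5, p_2 = 5*10 + 9 = 59, q_2 = 5*1 + 1 = 6.
  i=3: a_3=1, p_3 = 1*59 + 10 = 69, q_3 = 1*6 + 1 = 7.
  i=4: a_4=5, p_4 = 5*69 + 59 = 404, q_4 = 5*7 + 6 = 41.
q_4 = 41 > 22, so the last convergent with denominator <= 22 is p_3/q_3 = 69/7.
The closest fraction with denominator <= 22 is either p_3/q_3 or the intermediate fraction (k*p_3 + p_2)/(k*q_3 + q_2) with the largest k >= 1 whose denominator stays <= 22; these approach x as k grows, and every other convergent or intermediate fraction in range is farther away.
Largest k: floor((22 - q_2)/q_3) = floor((22 - 6)/7) = 2.
That gives (2*69 + 59)/(2*7 + 6) = 197/20.
Compare the errors: |x - 69/7| = |404*7 - 69*41|/(41*7) = 1/287, and |x - 197/20| = |404*20 - 197*41|/(41*20) = 3/820.
Cross-multiplying, 1*820 = 820 < 861 = 3*287, so 1/287 is smaller: the convergent 69/7 is closer to x than 197/20.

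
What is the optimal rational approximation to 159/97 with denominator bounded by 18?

Expand x = 159/97 as a continued fraction with the Euclidean algorithm:
  159 = 1*97 + 62, so a_0 = 1.
  97 = 1*62 + 35, so a_1 = 1.
  62 = 1*35 + 27, so a_2 = 1.
  35 = 1*27 + 8, so a_3 = 1.
  27 = 3*8 + 3, so a_4 = 3.
  8 = 2*3 + 2, so a_5 = 2.
  3 = 1*2 + 1, so a_6 = 1.
  2 = 2*1 + 0, so a_7 = 2.
so x = [1; 1, 1, 1, 3, 2, 1, 2].
Convergents (p_i = a_i*p_{i-1} + p_{i-2}, q_i = a_i*q_{i-1} + q_{i-2} with p_{-2}=0, p_{-1}=1, q_{-2}=1, q_{-1}=0), until the denominator exceeds 18:
  i=0: a_0=1, p_0 = 1*1 + 0 = 1, q_0 = 1*0 + 1 = 1.
  i=1: a_1=1, p_1 = 1*1 + 1 = 2, q_1 = 1*1 + 0 = 1.
  i=2: a_2=1, p_2 = 1*2 + 1 = 3, q_2 = 1*1 + 1 = 2.
  i=3: a_3=1, p_3 = 1*3 + 2 = 5, q_3 = 1*2 + 1 = 3.
  i=4: a_4=3, p_4 = 3*5 + 3 = 18, q_4 = 3*3 + 2 = 11.
  i=5: a_5=2, p_5 = 2*18 + 5 = 41, q_5 = 2*11 + 3 = 25.
q_5 = 25 > 18, so the last convergent with denominator <= 18 is p_4/q_4 = 18/11.
The closest fraction with denominator <= 18 is either p_4/q_4 or the intermediate fraction (k*p_4 + p_3)/(k*q_4 + q_3) with the largest k >= 1 whose denominator stays <= 18; these approach x as k grows, and every other convergent or intermediate fraction in range is farther away.
Largest k: floor((18 - q_3)/q_4) = floor((18 - 3)/11) = 1.
That gives (1*18 + 5)/(1*11 + 3) = 23/14.
Compare the errors: |x - 18/11| = |159*11 - 18*97|/(97*11) = 3/1067, and |x - 23/14| = |159*14 - 23*97|/(97*14) = 5/1358.
Cross-multiplying, 3*1358 = 4074 < 5335 = 5*1067, so 3/1067 is smaller: the convergent 18/11 is closer to x than 23/14.

18/11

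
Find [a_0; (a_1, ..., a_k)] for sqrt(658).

Write x_i = (sqrt(658) + m_i)/d_i with (m_0, d_0) = (0, 1). a_0 = floor(sqrt(658)) = 25, since 25^2 = 625 <= 658 < 676 = 26^2.
Iterate m_{i+1} = d_i*a_i - m_i, d_{i+1} = (658 - m_{i+1}^2)/d_i, a_{i+1} = floor((a_0 + m_{i+1})/d_{i+1}):
  m_1 = 1*25 - 0 = 25, d_1 = (658 - 25^2)/1 = 33/1 = 33, a_1 = floor((25 + 25)/33) = 1.
  m_2 = 33*1 - 25 = 8, d_2 = (658 - 8^2)/33 = 594/33 = 18, a_2 = floor((25 + 8)/18) = 1.
  m_3 = 18*1 - 8 = 10, d_3 = (658 - 10^2)/18 = 558/18 = 31, a_3 = floor((25 + 10)/31) = 1.
  m_4 = 31*1 - 10 = 21, d_4 = (658 - 21^2)/31 = 217/31 = 7, a_4 = floor((25 + 21)/7) = 6.
  m_5 = 7*6 - 21 = 21, d_5 = (658 - 21^2)/7 = 217/7 = 31, a_5 = floor((25 + 21)/31) = 1.
  m_6 = 31*1 - 21 = 10, d_6 = (658 - 10^2)/31 = 558/31 = 18, a_6 = floor((25 + 10)/18) = 1.
  m_7 = 18*1 - 10 = 8, d_7 = (658 - 8^2)/18 = 594/18 = 33, a_7 = floor((25 + 8)/33) = 1.
  m_8 = 33*1 - 8 = 25, d_8 = (658 - 25^2)/33 = 33/33 = 1, a_8 = floor((25 + 25)/1) = 50.
  m_9 = 1*50 - 25 = 25, d_9 = (658 - 25^2)/1 = 33/1 = 33: (m_9, d_9) = (m_1, d_1) = (25, 33), so from here the quotients repeat a_1, ..., a_8; the period length is 8.
Hence the expansion of sqrt(658) is a_0 = 25 followed by the repeating block 1, 1, 1, 6, 1, 1, 1, 50 (period 8).

[25; (1, 1, 1, 6, 1, 1, 1, 50)]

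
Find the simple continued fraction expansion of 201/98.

[2; 19, 1, 1, 2]

Run the Euclidean algorithm on 201 and 98; the successive quotients are the partial quotients a_0, a_1, ... (each step inverts the fractional part left over by the previous one):
  201 = 2*98 + 5, so a_0 = 2.
  98 = 19*5 + 3, so a_1 = 19.
  5 = 1*3 + 2, so a_2 = 1.
  3 = 1*2 + 1, so a_3 = 1.
  2 = 2*1 + 0, so a_4 = 2.
The remainder reaches 0 after 5 divisions, so the expansion has 5 partial quotients, read off in order.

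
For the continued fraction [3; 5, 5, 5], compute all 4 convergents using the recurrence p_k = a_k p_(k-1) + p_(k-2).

3/1, 16/5, 83/26, 431/135

Using the convergent recurrence p_i = a_i*p_{i-1} + p_{i-2}, q_i = a_i*q_{i-1} + q_{i-2} with p_{-2}=0, p_{-1}=1, q_{-2}=1, q_{-1}=0:
  i=0: a_0=3, p_0 = 3*1 + 0 = 3, q_0 = 3*0 + 1 = 1.
  i=1: a_1=5, p_1 = 5*3 + 1 = 16, q_1 = 5*1 + 0 = 5.
  i=2: a_2=5, p_2 = 5*16 + 3 = 83, q_2 = 5*5 + 1 = 26.
  i=3: a_3=5, p_3 = 5*83 + 16 = 431, q_3 = 5*26 + 5 = 135.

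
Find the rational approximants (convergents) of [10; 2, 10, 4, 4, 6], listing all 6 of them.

Using the convergent recurrence p_i = a_i*p_{i-1} + p_{i-2}, q_i = a_i*q_{i-1} + q_{i-2} with p_{-2}=0, p_{-1}=1, q_{-2}=1, q_{-1}=0:
  i=0: a_0=10, p_0 = 10*1 + 0 = 10, q_0 = 10*0 + 1 = 1.
  i=1: a_1=2, p_1 = 2*10 + 1 = 21, q_1 = 2*1 + 0 = 2.
  i=2: a_2=10, p_2 = 10*21 + 10 = 220, q_2 = 10*2 + 1 = 21.
  i=3: a_3=4, p_3 = 4*220 + 21 = 901, q_3 = 4*21 + 2 = 86.
  i=4: a_4=4, p_4 = 4*901 + 220 = 3824, q_4 = 4*86 + 21 = 365.
  i=5: a_5=6, p_5 = 6*3824 + 901 = 23845, q_5 = 6*365 + 86 = 2276.

10/1, 21/2, 220/21, 901/86, 3824/365, 23845/2276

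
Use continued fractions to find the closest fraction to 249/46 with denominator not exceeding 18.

92/17

Expand x = 249/46 as a continued fraction with the Euclidean algorithm:
  249 = 5*46 + 19, so a_0 = 5.
  46 = 2*19 + 8, so a_1 = 2.
  19 = 2*8 + 3, so a_2 = 2.
  8 = 2*3 + 2, so a_3 = 2.
  3 = 1*2 + 1, so a_4 = 1.
  2 = 2*1 + 0, so a_5 = 2.
so x = [5; 2, 2, 2, 1, 2].
Convergents (p_i = a_i*p_{i-1} + p_{i-2}, q_i = a_i*q_{i-1} + q_{i-2} with p_{-2}=0, p_{-1}=1, q_{-2}=1, q_{-1}=0), until the denominator exceeds 18:
  i=0: a_0=5, p_0 = 5*1 + 0 = 5, q_0 = 5*0 + 1 = 1.
  i=1: a_1=2, p_1 = 2*5 + 1 = 11, q_1 = 2*1 + 0 = 2.
  i=2: a_2=2, p_2 = 2*11 + 5 = 27, q_2 = 2*2 + 1 = 5.
  i=3: a_3=2, p_3 = 2*27 + 11 = 65, q_3 = 2*5 + 2 = 12.
  i=4: a_4=1, p_4 = 1*65 + 27 = 92, q_4 = 1*12 + 5 = 17.
  i=5: a_5=2, p_5 = 2*92 + 65 = 249, q_5 = 2*17 + 12 = 46.
q_5 = 46 > 18, so the last convergent with denominator <= 18 is p_4/q_4 = 92/17.
The closest fraction with denominator <= 18 is either p_4/q_4 or the intermediate fraction (k*p_4 + p_3)/(k*q_4 + q_3) with the largest k >= 1 whose denominator stays <= 18; these approach x as k grows, and every other convergent or intermediate fraction in range is farther away.
Largest k: floor((18 - q_3)/q_4) = floor((18 - 12)/17) = 0.
Since k = 0, no intermediate fraction beyond p_4/q_4 has denominator <= 18, so the convergent 92/17 is the closest (its error is |249*17 - 92*46|/(46*17) = 1/782).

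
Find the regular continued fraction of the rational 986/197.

Run the Euclidean algorithm on 986 and 197; the successive quotients are the partial quotients a_0, a_1, ... (each step inverts the fractional part left over by the previous one):
  986 = 5*197 + 1, so a_0 = 5.
  197 = 197*1 + 0, so a_1 = 197.
The remainder reaches 0 after 2 divisions, so the expansion has 2 partial quotients, read off in order.

[5; 197]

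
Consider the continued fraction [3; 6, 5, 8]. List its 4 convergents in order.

Using the convergent recurrence p_i = a_i*p_{i-1} + p_{i-2}, q_i = a_i*q_{i-1} + q_{i-2} with p_{-2}=0, p_{-1}=1, q_{-2}=1, q_{-1}=0:
  i=0: a_0=3, p_0 = 3*1 + 0 = 3, q_0 = 3*0 + 1 = 1.
  i=1: a_1=6, p_1 = 6*3 + 1 = 19, q_1 = 6*1 + 0 = 6.
  i=2: a_2=5, p_2 = 5*19 + 3 = 98, q_2 = 5*6 + 1 = 31.
  i=3: a_3=8, p_3 = 8*98 + 19 = 803, q_3 = 8*31 + 6 = 254.

3/1, 19/6, 98/31, 803/254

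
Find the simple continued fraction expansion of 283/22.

[12; 1, 6, 3]

Run the Euclidean algorithm on 283 and 22; the successive quotients are the partial quotients a_0, a_1, ... (each step inverts the fractional part left over by the previous one):
  283 = 12*22 + 19, so a_0 = 12.
  22 = 1*19 + 3, so a_1 = 1.
  19 = 6*3 + 1, so a_2 = 6.
  3 = 3*1 + 0, so a_3 = 3.
The remainder reaches 0 after 4 divisions, so the expansion has 4 partial quotients, read off in order.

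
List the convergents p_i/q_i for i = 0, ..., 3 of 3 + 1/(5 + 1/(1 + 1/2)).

3/1, 16/5, 19/6, 54/17

Using the convergent recurrence p_i = a_i*p_{i-1} + p_{i-2}, q_i = a_i*q_{i-1} + q_{i-2} with p_{-2}=0, p_{-1}=1, q_{-2}=1, q_{-1}=0:
  i=0: a_0=3, p_0 = 3*1 + 0 = 3, q_0 = 3*0 + 1 = 1.
  i=1: a_1=5, p_1 = 5*3 + 1 = 16, q_1 = 5*1 + 0 = 5.
  i=2: a_2=1, p_2 = 1*16 + 3 = 19, q_2 = 1*5 + 1 = 6.
  i=3: a_3=2, p_3 = 2*19 + 16 = 54, q_3 = 2*6 + 5 = 17.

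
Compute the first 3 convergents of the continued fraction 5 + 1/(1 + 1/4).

5/1, 6/1, 29/5

Using the convergent recurrence p_i = a_i*p_{i-1} + p_{i-2}, q_i = a_i*q_{i-1} + q_{i-2} with p_{-2}=0, p_{-1}=1, q_{-2}=1, q_{-1}=0:
  i=0: a_0=5, p_0 = 5*1 + 0 = 5, q_0 = 5*0 + 1 = 1.
  i=1: a_1=1, p_1 = 1*5 + 1 = 6, q_1 = 1*1 + 0 = 1.
  i=2: a_2=4, p_2 = 4*6 + 5 = 29, q_2 = 4*1 + 1 = 5.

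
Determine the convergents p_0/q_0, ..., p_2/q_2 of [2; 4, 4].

2/1, 9/4, 38/17

Using the convergent recurrence p_i = a_i*p_{i-1} + p_{i-2}, q_i = a_i*q_{i-1} + q_{i-2} with p_{-2}=0, p_{-1}=1, q_{-2}=1, q_{-1}=0:
  i=0: a_0=2, p_0 = 2*1 + 0 = 2, q_0 = 2*0 + 1 = 1.
  i=1: a_1=4, p_1 = 4*2 + 1 = 9, q_1 = 4*1 + 0 = 4.
  i=2: a_2=4, p_2 = 4*9 + 2 = 38, q_2 = 4*4 + 1 = 17.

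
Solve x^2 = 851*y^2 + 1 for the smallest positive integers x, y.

(x, y) = (8418574, 288585)

First expand sqrt(851) as a continued fraction. With x_i = (sqrt(851) + m_i)/d_i and (m_0, d_0) = (0, 1): a_0 = floor(sqrt(851)) = 29, since 29^2 = 841 <= 851 < 900 = 30^2.
Iterate m_{i+1} = d_i*a_i - m_i, d_{i+1} = (851 - m_{i+1}^2)/d_i, a_{i+1} = floor((a_0 + m_{i+1})/d_{i+1}):
  m_1 = 1*29 - 0 = 29, d_1 = (851 - 29^2)/1 = 10/1 = 10, a_1 = floor((29 + 29)/10) = 5.
  m_2 = 10*5 - 29 = 21, d_2 = (851 - 21^2)/10 = 410/10 = 41, a_2 = floor((29 + 21)/41) = 1.
  m_3 = 41*1 - 21 = 20, d_3 = (851 - 20^2)/41 = 451/41 = 11, a_3 = floor((29 + 20)/11) = 4.
  m_4 = 11*4 - 20 = 24, d_4 = (851 - 24^2)/11 = 275/11 = 25, a_4 = floor((29 + 24)/25) = 2.
  m_5 = 25*2 - 24 = 26, d_5 = (851 - 26^2)/25 = 175/25 = 7, a_5 = floor((29 + 26)/7) = 7.
  m_6 = 7*7 - 26 = 23, d_6 = (851 - 23^2)/7 = 322/7 = 46, a_6 = floor((29 + 23)/46) = 1.
  m_7 = 46*1 - 23 = 23, d_7 = (851 - 23^2)/46 = 322/46 = 7, a_7 = floor((29 + 23)/7) = 7.
  m_8 = 7*7 - 23 = 26, d_8 = (851 - 26^2)/7 = 175/7 = 25, a_8 = floor((29 + 26)/25) = 2.
  m_9 = 25*2 - 26 = 24, d_9 = (851 - 24^2)/25 = 275/25 = 11, a_9 = floor((29 + 24)/11) = 4.
  m_10 = 11*4 - 24 = 20, d_10 = (851 - 20^2)/11 = 451/11 = 41, a_10 = floor((29 + 20)/41) = 1.
  m_11 = 41*1 - 20 = 21, d_11 = (851 - 21^2)/41 = 410/41 = 10, a_11 = floor((29 + 21)/10) = 5.
  m_12 = 10*5 - 21 = 29, d_12 = (851 - 29^2)/10 = 10/10 = 1, a_12 = floor((29 + 29)/1) = 58.
  m_13 = 1*58 - 29 = 29, d_13 = (851 - 29^2)/1 = 10/1 = 10: (m_13, d_13) = (m_1, d_1) = (29, 10), so from here the quotients repeat a_1, ..., a_12; the period length is 12.
So sqrt(851) = [29; (5, 1, 4, 2, 7, 1, 7, 2, 4, 1, 5, 58)] with period length k = 12.
k is even, so the fundamental solution of x^2 - 851y^2 = 1 is (p_{k-1}, q_{k-1}) = (p_11, q_11); compute convergents through index 11.
Convergents (p_i = a_i*p_{i-1} + p_{i-2}, q_i = a_i*q_{i-1} + q_{i-2} with p_{-2}=0, p_{-1}=1, q_{-2}=1, q_{-1}=0):
  i=0: a_0=29, p_0 = 29*1 + 0 = 29, q_0 = 29*0 + 1 = 1.
  i=1: a_1=5, p_1 = 5*29 + 1 = 146, q_1 = 5*1 + 0 = 5.
  i=2: a_2=1, p_2 = 1*146 + 29 = 175, q_2 = 1*5 + 1 = 6.
  i=3: a_3=4, p_3 = 4*175 + 146 = 846, q_3 = 4*6 + 5 = 29.
  i=4: a_4=2, p_4 = 2*846 + 175 = 1867, q_4 = 2*29 + 6 = 64.
  i=5: a_5=7, p_5 = 7*1867 + 846 = 13915, q_5 = 7*64 + 29 = 477.
  i=6: a_6=1, p_6 = 1*13915 + 1867 = 15782, q_6 = 1*477 + 64 = 541.
  i=7: a_7=7, p_7 = 7*15782 + 13915 = 124389, q_7 = 7*541 + 477 = 4264.
  i=8: a_8=2, p_8 = 2*124389 + 15782 = 264560, q_8 = 2*4264 + 541 = 9069.
  i=9: a_9=4, p_9 = 4*264560 + 124389 = 1182629, q_9 = 4*9069 + 4264 = 40540.
  i=10: a_10=1, p_10 = 1*1182629 + 264560 = 1447189, q_10 = 1*40540 + 9069 = 49609.
  i=11: a_11=5, p_11 = 5*1447189 + 1182629 = 8418574, q_11 = 5*49609 + 40540 = 288585.
Check: 8418574^2 - 851*288585^2 = 70872388193476 - 70872388193475 = 1, so (x, y) = (8418574, 288585) solves the equation, and by the theorem it is the least positive solution.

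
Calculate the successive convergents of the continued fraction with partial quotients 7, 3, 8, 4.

Using the convergent recurrence p_i = a_i*p_{i-1} + p_{i-2}, q_i = a_i*q_{i-1} + q_{i-2} with p_{-2}=0, p_{-1}=1, q_{-2}=1, q_{-1}=0:
  i=0: a_0=7, p_0 = 7*1 + 0 = 7, q_0 = 7*0 + 1 = 1.
  i=1: a_1=3, p_1 = 3*7 + 1 = 22, q_1 = 3*1 + 0 = 3.
  i=2: a_2=8, p_2 = 8*22 + 7 = 183, q_2 = 8*3 + 1 = 25.
  i=3: a_3=4, p_3 = 4*183 + 22 = 754, q_3 = 4*25 + 3 = 103.

7/1, 22/3, 183/25, 754/103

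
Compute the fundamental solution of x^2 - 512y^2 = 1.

(x, y) = (665857, 29427)

First expand sqrt(512) as a continued fraction. With x_i = (sqrt(512) + m_i)/d_i and (m_0, d_0) = (0, 1): a_0 = floor(sqrt(512)) = 22, since 22^2 = 484 <= 512 < 529 = 23^2.
Iterate m_{i+1} = d_i*a_i - m_i, d_{i+1} = (512 - m_{i+1}^2)/d_i, a_{i+1} = floor((a_0 + m_{i+1})/d_{i+1}):
  m_1 = 1*22 - 0 = 22, d_1 = (512 - 22^2)/1 = 28/1 = 28, a_1 = floor((22 + 22)/28) = 1.
  m_2 = 28*1 - 22 = 6, d_2 = (512 - 6^2)/28 = 476/28 = 17, a_2 = floor((22 + 6)/17) = 1.
  m_3 = 17*1 - 6 = 11, d_3 = (512 - 11^2)/17 = 391/17 = 23, a_3 = floor((22 + 11)/23) = 1.
  m_4 = 23*1 - 11 = 12, d_4 = (512 - 12^2)/23 = 368/23 = 16, a_4 = floor((22 + 12)/16) = 2.
  m_5 = 16*2 - 12 = 20, d_5 = (512 - 20^2)/16 = 112/16 = 7, a_5 = floor((22 + 20)/7) = 6.
  m_6 = 7*6 - 20 = 22, d_6 = (512 - 22^2)/7 = 28/7 = 4, a_6 = floor((22 + 22)/4) = 11.
  m_7 = 4*11 - 22 = 22, d_7 = (512 - 22^2)/4 = 28/4 = 7, a_7 = floor((22 + 22)/7) = 6.
  m_8 = 7*6 - 22 = 20, d_8 = (512 - 20^2)/7 = 112/7 = 16, a_8 = floor((22 + 20)/16) = 2.
  m_9 = 16*2 - 20 = 12, d_9 = (512 - 12^2)/16 = 368/16 = 23, a_9 = floor((22 + 12)/23) = 1.
  m_10 = 23*1 - 12 = 11, d_10 = (512 - 11^2)/23 = 391/23 = 17, a_10 = floor((22 + 11)/17) = 1.
  m_11 = 17*1 - 11 = 6, d_11 = (512 - 6^2)/17 = 476/17 = 28, a_11 = floor((22 + 6)/28) = 1.
  m_12 = 28*1 - 6 = 22, d_12 = (512 - 22^2)/28 = 28/28 = 1, a_12 = floor((22 + 22)/1) = 44.
  m_13 = 1*44 - 22 = 22, d_13 = (512 - 22^2)/1 = 28/1 = 28: (m_13, d_13) = (m_1, d_1) = (22, 28), so from here the quotients repeat a_1, ..., a_12; the period length is 12.
So sqrt(512) = [22; (1, 1, 1, 2, 6, 11, 6, 2, 1, 1, 1, 44)] with period length k = 12.
k is even, so the fundamental solution of x^2 - 512y^2 = 1 is (p_{k-1}, q_{k-1}) = (p_11, q_11); compute convergents through index 11.
Convergents (p_i = a_i*p_{i-1} + p_{i-2}, q_i = a_i*q_{i-1} + q_{i-2} with p_{-2}=0, p_{-1}=1, q_{-2}=1, q_{-1}=0):
  i=0: a_0=22, p_0 = 22*1 + 0 = 22, q_0 = 22*0 + 1 = 1.
  i=1: a_1=1, p_1 = 1*22 + 1 = 23, q_1 = 1*1 + 0 = 1.
  i=2: a_2=1, p_2 = 1*23 + 22 = 45, q_2 = 1*1 + 1 = 2.
  i=3: a_3=1, p_3 = 1*45 + 23 = 68, q_3 = 1*2 + 1 = 3.
  i=4: a_4=2, p_4 = 2*68 + 45 = 181, q_4 = 2*3 + 2 = 8.
  i=5: a_5=6, p_5 = 6*181 + 68 = 1154, q_5 = 6*8 + 3 = 51.
  i=6: a_6=11, p_6 = 11*1154 + 181 = 12875, q_6 = 11*51 + 8 = 569.
  i=7: a_7=6, p_7 = 6*12875 + 1154 = 78404, q_7 = 6*569 + 51 = 3465.
  i=8: a_8=2, p_8 = 2*78404 + 12875 = 169683, q_8 = 2*3465 + 569 = 7499.
  i=9: a_9=1, p_9 = 1*169683 + 78404 = 248087, q_9 = 1*7499 + 3465 = 10964.
  i=10: a_10=1, p_10 = 1*248087 + 169683 = 417770, q_10 = 1*10964 + 7499 = 18463.
  i=11: a_11=1, p_11 = 1*417770 + 248087 = 665857, q_11 = 1*18463 + 10964 = 29427.
Check: 665857^2 - 512*29427^2 = 443365544449 - 443365544448 = 1, so (x, y) = (665857, 29427) solves the equation, and by the theorem it is the least positive solution.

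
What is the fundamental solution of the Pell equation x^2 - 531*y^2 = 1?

First expand sqrt(531) as a continued fraction. With x_i = (sqrt(531) + m_i)/d_i and (m_0, d_0) = (0, 1): a_0 = floor(sqrt(531)) = 23, since 23^2 = 529 <= 531 < 576 = 24^2.
Iterate m_{i+1} = d_i*a_i - m_i, d_{i+1} = (531 - m_{i+1}^2)/d_i, a_{i+1} = floor((a_0 + m_{i+1})/d_{i+1}):
  m_1 = 1*23 - 0 = 23, d_1 = (531 - 23^2)/1 = 2/1 = 2, a_1 = floor((23 + 23)/2) = 23.
  m_2 = 2*23 - 23 = 23, d_2 = (531 - 23^2)/2 = 2/2 = 1, a_2 = floor((23 + 23)/1) = 46.
  m_3 = 1*46 - 23 = 23, d_3 = (531 - 23^2)/1 = 2/1 = 2: (m_3, d_3) = (m_1, d_1) = (23, 2), so from here the quotients repeat a_1, a_2; the period length is 2.
So sqrt(531) = [23; (23, 46)] with period length k = 2.
k is even, so the fundamental solution of x^2 - 531y^2 = 1 is (p_{k-1}, q_{k-1}) = (p_1, q_1); compute convergents through index 1.
Convergents (p_i = a_i*p_{i-1} + p_{i-2}, q_i = a_i*q_{i-1} + q_{i-2} with p_{-2}=0, p_{-1}=1, q_{-2}=1, q_{-1}=0):
  i=0: a_0=23, p_0 = 23*1 + 0 = 23, q_0 = 23*0 + 1 = 1.
  i=1: a_1=23, p_1 = 23*23 + 1 = 530, q_1 = 23*1 + 0 = 23.
Check: 530^2 - 531*23^2 = 280900 - 280899 = 1, so (x, y) = (530, 23) solves the equation, and by the theorem it is the least positive solution.

(x, y) = (530, 23)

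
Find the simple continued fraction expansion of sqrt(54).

[7; (2, 1, 6, 1, 2, 14)]

Write x_i = (sqrt(54) + m_i)/d_i with (m_0, d_0) = (0, 1). a_0 = floor(sqrt(54)) = 7, since 7^2 = 49 <= 54 < 64 = 8^2.
Iterate m_{i+1} = d_i*a_i - m_i, d_{i+1} = (54 - m_{i+1}^2)/d_i, a_{i+1} = floor((a_0 + m_{i+1})/d_{i+1}):
  m_1 = 1*7 - 0 = 7, d_1 = (54 - 7^2)/1 = 5/1 = 5, a_1 = floor((7 + 7)/5) = 2.
  m_2 = 5*2 - 7 = 3, d_2 = (54 - 3^2)/5 = 45/5 = 9, a_2 = floor((7 + 3)/9) = 1.
  m_3 = 9*1 - 3 = 6, d_3 = (54 - 6^2)/9 = 18/9 = 2, a_3 = floor((7 + 6)/2) = 6.
  m_4 = 2*6 - 6 = 6, d_4 = (54 - 6^2)/2 = 18/2 = 9, a_4 = floor((7 + 6)/9) = 1.
  m_5 = 9*1 - 6 = 3, d_5 = (54 - 3^2)/9 = 45/9 = 5, a_5 = floor((7 + 3)/5) = 2.
  m_6 = 5*2 - 3 = 7, d_6 = (54 - 7^2)/5 = 5/5 = 1, a_6 = floor((7 + 7)/1) = 14.
  m_7 = 1*14 - 7 = 7, d_7 = (54 - 7^2)/1 = 5/1 = 5: (m_7, d_7) = (m_1, d_1) = (7, 5), so from here the quotients repeat a_1, ..., a_6; the period length is 6.
Hence the expansion of sqrt(54) is a_0 = 7 followed by the repeating block 2, 1, 6, 1, 2, 14 (period 6).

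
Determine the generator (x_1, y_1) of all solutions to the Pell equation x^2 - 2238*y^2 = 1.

First expand sqrt(2238) as a continued fraction. With x_i = (sqrt(2238) + m_i)/d_i and (m_0, d_0) = (0, 1): a_0 = floor(sqrt(2238)) = 47, since 47^2 = 2209 <= 2238 < 2304 = 48^2.
Iterate m_{i+1} = d_i*a_i - m_i, d_{i+1} = (2238 - m_{i+1}^2)/d_i, a_{i+1} = floor((a_0 + m_{i+1})/d_{i+1}):
  m_1 = 1*47 - 0 = 47, d_1 = (2238 - 47^2)/1 = 29/1 = 29, a_1 = floor((47 + 47)/29) = 3.
  m_2 = 29*3 - 47 = 40, d_2 = (2238 - 40^2)/29 = 638/29 = 22, a_2 = floor((47 + 40)/22) = 3.
  m_3 = 22*3 - 40 = 26, d_3 = (2238 - 26^2)/22 = 1562/22 = 71, a_3 = floor((47 + 26)/71) = 1.
  m_4 = 71*1 - 26 = 45, d_4 = (2238 - 45^2)/71 = 213/71 = 3, a_4 = floor((47 + 45)/3) = 30.
  m_5 = 3*30 - 45 = 45, d_5 = (2238 - 45^2)/3 = 213/3 = 71, a_5 = floor((47 + 45)/71) = 1.
  m_6 = 71*1 - 45 = 26, d_6 = (2238 - 26^2)/71 = 1562/71 = 22, a_6 = floor((47 + 26)/22) = 3.
  m_7 = 22*3 - 26 = 40, d_7 = (2238 - 40^2)/22 = 638/22 = 29, a_7 = floor((47 + 40)/29) = 3.
  m_8 = 29*3 - 40 = 47, d_8 = (2238 - 47^2)/29 = 29/29 = 1, a_8 = floor((47 + 47)/1) = 94.
  m_9 = 1*94 - 47 = 47, d_9 = (2238 - 47^2)/1 = 29/1 = 29: (m_9, d_9) = (m_1, d_1) = (47, 29), so from here the quotients repeat a_1, ..., a_8; the period length is 8.
So sqrt(2238) = [47; (3, 3, 1, 30, 1, 3, 3, 94)] with period length k = 8.
k is even, so the fundamental solution of x^2 - 2238y^2 = 1 is (p_{k-1}, q_{k-1}) = (p_7, q_7); compute convergents through index 7.
Convergents (p_i = a_i*p_{i-1} + p_{i-2}, q_i = a_i*q_{i-1} + q_{i-2} with p_{-2}=0, p_{-1}=1, q_{-2}=1, q_{-1}=0):
  i=0: a_0=47, p_0 = 47*1 + 0 = 47, q_0 = 47*0 + 1 = 1.
  i=1: a_1=3, p_1 = 3*47 + 1 = 142, q_1 = 3*1 + 0 = 3.
  i=2: a_2=3, p_2 = 3*142 + 47 = 473, q_2 = 3*3 + 1 = 10.
  i=3: a_3=1, p_3 = 1*473 + 142 = 615, q_3 = 1*10 + 3 = 13.
  i=4: a_4=30, p_4 = 30*615 + 473 = 18923, q_4 = 30*13 + 10 = 400.
  i=5: a_5=1, p_5 = 1*18923 + 615 = 19538, q_5 = 1*400 + 13 = 413.
  i=6: a_6=3, p_6 = 3*19538 + 18923 = 77537, q_6 = 3*413 + 400 = 1639.
  i=7: a_7=3, p_7 = 3*77537 + 19538 = 252149, q_7 = 3*1639 + 413 = 5330.
Check: 252149^2 - 2238*5330^2 = 63579118201 - 63579118200 = 1, so (x, y) = (252149, 5330) solves the equation, and by the theorem it is the least positive solution.

(x, y) = (252149, 5330)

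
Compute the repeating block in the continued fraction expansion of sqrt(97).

Write x_i = (sqrt(97) + m_i)/d_i with (m_0, d_0) = (0, 1). a_0 = floor(sqrt(97)) = 9, since 9^2 = 81 <= 97 < 100 = 10^2.
Iterate m_{i+1} = d_i*a_i - m_i, d_{i+1} = (97 - m_{i+1}^2)/d_i, a_{i+1} = floor((a_0 + m_{i+1})/d_{i+1}):
  m_1 = 1*9 - 0 = 9, d_1 = (97 - 9^2)/1 = 16/1 = 16, a_1 = floor((9 + 9)/16) = 1.
  m_2 = 16*1 - 9 = 7, d_2 = (97 - 7^2)/16 = 48/16 = 3, a_2 = floor((9 + 7)/3) = 5.
  m_3 = 3*5 - 7 = 8, d_3 = (97 - 8^2)/3 = 33/3 = 11, a_3 = floor((9 + 8)/11) = 1.
  m_4 = 11*1 - 8 = 3, d_4 = (97 - 3^2)/11 = 88/11 = 8, a_4 = floor((9 + 3)/8) = 1.
  m_5 = 8*1 - 3 = 5, d_5 = (97 - 5^2)/8 = 72/8 = 9, a_5 = floor((9 + 5)/9) = 1.
  m_6 = 9*1 - 5 = 4, d_6 = (97 - 4^2)/9 = 81/9 = 9, a_6 = floor((9 + 4)/9) = 1.
  m_7 = 9*1 - 4 = 5, d_7 = (97 - 5^2)/9 = 72/9 = 8, a_7 = floor((9 + 5)/8) = 1.
  m_8 = 8*1 - 5 = 3, d_8 = (97 - 3^2)/8 = 88/8 = 11, a_8 = floor((9 + 3)/11) = 1.
  m_9 = 11*1 - 3 = 8, d_9 = (97 - 8^2)/11 = 33/11 = 3, a_9 = floor((9 + 8)/3) = 5.
  m_10 = 3*5 - 8 = 7, d_10 = (97 - 7^2)/3 = 48/3 = 16, a_10 = floor((9 + 7)/16) = 1.
  m_11 = 16*1 - 7 = 9, d_11 = (97 - 9^2)/16 = 16/16 = 1, a_11 = floor((9 + 9)/1) = 18.
  m_12 = 1*18 - 9 = 9, d_12 = (97 - 9^2)/1 = 16/1 = 16: (m_12, d_12) = (m_1, d_1) = (9, 16), so from here the quotients repeat a_1, ..., a_11; the period length is 11.
Hence the expansion of sqrt(97) is a_0 = 9 followed by the repeating block 1, 5, 1, 1, 1, 1, 1, 1, 5, 1, 18 (period 11).

[9; (1, 5, 1, 1, 1, 1, 1, 1, 5, 1, 18)]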